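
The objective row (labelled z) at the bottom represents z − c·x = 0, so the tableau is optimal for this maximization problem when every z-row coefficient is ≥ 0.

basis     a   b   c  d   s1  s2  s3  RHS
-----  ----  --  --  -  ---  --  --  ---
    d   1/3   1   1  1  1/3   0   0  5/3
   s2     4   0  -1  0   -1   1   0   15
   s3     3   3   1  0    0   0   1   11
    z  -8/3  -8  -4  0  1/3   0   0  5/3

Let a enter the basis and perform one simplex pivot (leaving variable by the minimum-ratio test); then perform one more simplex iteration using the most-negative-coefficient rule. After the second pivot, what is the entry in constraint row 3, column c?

-1

Ratio test on column a — row 1: (5/3)/(1/3) = 5; row 2: 15/4 = 15/4; row 3: 11/3 = 11/3. Minimum is 11/3 at row 3 (s3 leaves); pivot element 3.
Divide row 3 by 3; eliminate column a from the other rows.
Second iteration: most negative z-row entry is -16/3 in column b, so b enters.
Ratio test on column b — row 1: (4/9)/(2/3) = 2/3; row 2: entry -4 ≤ 0; row 3: (11/3)/1 = 11/3. Minimum is 2/3 at row 1 (d leaves); pivot element 2/3.
Divide row 1 by 2/3; eliminate column b from the other rows.
After both pivots, the entry at constraint row 3, column c is -1.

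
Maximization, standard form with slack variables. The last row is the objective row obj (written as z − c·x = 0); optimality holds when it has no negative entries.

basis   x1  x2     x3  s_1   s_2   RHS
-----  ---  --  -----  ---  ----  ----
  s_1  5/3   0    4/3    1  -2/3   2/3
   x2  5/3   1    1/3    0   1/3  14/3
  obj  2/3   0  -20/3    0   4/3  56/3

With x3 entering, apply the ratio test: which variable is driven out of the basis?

s_1

Column x3 entries and ratios — s_1: (2/3)/(4/3) = 1/2; x2: (14/3)/(1/3) = 14.
Smallest ratio is 1/2 in the row of s_1, so s_1 leaves.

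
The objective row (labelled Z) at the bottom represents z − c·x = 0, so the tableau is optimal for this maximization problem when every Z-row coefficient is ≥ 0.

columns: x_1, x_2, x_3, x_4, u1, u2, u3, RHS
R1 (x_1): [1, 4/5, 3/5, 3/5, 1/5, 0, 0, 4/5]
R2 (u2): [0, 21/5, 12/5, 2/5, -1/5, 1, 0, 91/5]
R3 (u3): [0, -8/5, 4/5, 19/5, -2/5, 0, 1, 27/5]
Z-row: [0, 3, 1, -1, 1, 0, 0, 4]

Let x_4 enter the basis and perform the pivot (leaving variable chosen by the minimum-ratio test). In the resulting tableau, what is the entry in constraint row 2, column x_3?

Ratio test on column x_4 — row 1: (4/5)/(3/5) = 4/3; row 2: (91/5)/(2/5) = 91/2; row 3: (27/5)/(19/5) = 27/19. Minimum is 4/3 at row 1 (x_1 leaves); pivot element 3/5.
Divide row 1 by 3/5; eliminate column x_4 from the other rows.
Row 2 update in column x_3: 12/5 − (2/5)·1 = 2.

2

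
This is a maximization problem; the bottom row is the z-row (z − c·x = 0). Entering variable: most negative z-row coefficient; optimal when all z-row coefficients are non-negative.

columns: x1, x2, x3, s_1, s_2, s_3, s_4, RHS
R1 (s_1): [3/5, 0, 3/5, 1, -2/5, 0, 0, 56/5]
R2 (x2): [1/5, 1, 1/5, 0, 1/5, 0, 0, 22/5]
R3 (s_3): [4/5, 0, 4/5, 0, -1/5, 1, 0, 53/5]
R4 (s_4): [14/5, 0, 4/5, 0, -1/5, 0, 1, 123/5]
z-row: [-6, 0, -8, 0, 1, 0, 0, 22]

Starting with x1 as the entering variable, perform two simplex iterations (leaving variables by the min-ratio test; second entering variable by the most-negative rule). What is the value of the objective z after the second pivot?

Ratio test on column x1 — row 1: (56/5)/(3/5) = 56/3; row 2: (22/5)/(1/5) = 22; row 3: (53/5)/(4/5) = 53/4; row 4: (123/5)/(14/5) = 123/14. Minimum is 123/14 at row 4 (s_4 leaves); pivot element 14/5.
Pivot on row 4; the z-row RHS becomes 22 − (-6)·(123/14) = 523/7.
Next entering variable (most negative z-row entry -44/7): x3.
Ratio test on column x3 — row 1: (83/14)/(3/7) = 83/6; row 2: (37/14)/(1/7) = 37/2; row 3: (25/7)/(4/7) = 25/4; row 4: (123/14)/(2/7) = 123/4. Minimum is 25/4 at row 3 (s_3 leaves); pivot element 4/7.
After the second pivot the z-row RHS is 523/7 − (-44/7)·(25/4) = 114.

114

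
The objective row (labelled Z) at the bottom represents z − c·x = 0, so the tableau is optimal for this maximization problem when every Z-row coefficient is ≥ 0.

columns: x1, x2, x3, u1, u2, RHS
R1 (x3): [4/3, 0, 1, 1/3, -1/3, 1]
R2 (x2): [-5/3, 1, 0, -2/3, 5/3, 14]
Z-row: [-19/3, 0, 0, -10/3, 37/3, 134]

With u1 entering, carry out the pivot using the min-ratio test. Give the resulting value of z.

Ratio test on column u1 — row 1: 1/(1/3) = 3; row 2: entry -2/3 ≤ 0. Minimum is 3 at row 1 (x3 leaves); pivot element 1/3.
Pivot on row 1; the Z-row RHS becomes 134 − (-10/3)·3 = 144.

144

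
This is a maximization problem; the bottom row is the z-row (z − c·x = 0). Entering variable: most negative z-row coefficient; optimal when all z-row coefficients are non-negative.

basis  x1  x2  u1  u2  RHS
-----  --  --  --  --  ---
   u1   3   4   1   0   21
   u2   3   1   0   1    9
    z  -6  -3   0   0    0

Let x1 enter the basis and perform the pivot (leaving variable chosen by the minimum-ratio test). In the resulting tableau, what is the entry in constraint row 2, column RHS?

Ratio test on column x1 — row 1: 21/3 = 7; row 2: 9/3 = 3. Minimum is 3 at row 2 (u2 leaves); pivot element 3.
Divide row 2 by 3; eliminate column x1 from the other rows.
In the new row 2, the RHS entry is the old entry divided by the pivot: 9/3 = 3.

3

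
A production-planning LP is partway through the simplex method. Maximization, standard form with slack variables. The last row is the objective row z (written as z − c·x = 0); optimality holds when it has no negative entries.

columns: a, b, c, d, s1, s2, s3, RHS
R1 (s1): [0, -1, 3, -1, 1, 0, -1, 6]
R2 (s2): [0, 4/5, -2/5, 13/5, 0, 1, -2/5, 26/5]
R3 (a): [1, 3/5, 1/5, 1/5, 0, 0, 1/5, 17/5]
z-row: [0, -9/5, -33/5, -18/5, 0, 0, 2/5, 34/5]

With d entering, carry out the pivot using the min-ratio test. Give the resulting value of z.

14

Ratio test on column d — row 1: entry -1 ≤ 0; row 2: (26/5)/(13/5) = 2; row 3: (17/5)/(1/5) = 17. Minimum is 2 at row 2 (s2 leaves); pivot element 13/5.
Pivot on row 2; the z-row RHS becomes 34/5 − (-18/5)·2 = 14.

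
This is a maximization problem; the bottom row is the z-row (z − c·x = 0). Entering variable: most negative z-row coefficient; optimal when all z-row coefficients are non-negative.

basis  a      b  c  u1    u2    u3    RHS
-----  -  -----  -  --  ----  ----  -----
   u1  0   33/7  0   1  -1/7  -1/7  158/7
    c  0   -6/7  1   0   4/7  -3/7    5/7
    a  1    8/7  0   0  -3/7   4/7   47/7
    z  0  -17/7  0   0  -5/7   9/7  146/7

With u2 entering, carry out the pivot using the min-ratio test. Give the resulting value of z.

Ratio test on column u2 — row 1: entry -1/7 ≤ 0; row 2: (5/7)/(4/7) = 5/4; row 3: entry -3/7 ≤ 0. Minimum is 5/4 at row 2 (c leaves); pivot element 4/7.
Pivot on row 2; the z-row RHS becomes 146/7 − (-5/7)·(5/4) = 87/4.

87/4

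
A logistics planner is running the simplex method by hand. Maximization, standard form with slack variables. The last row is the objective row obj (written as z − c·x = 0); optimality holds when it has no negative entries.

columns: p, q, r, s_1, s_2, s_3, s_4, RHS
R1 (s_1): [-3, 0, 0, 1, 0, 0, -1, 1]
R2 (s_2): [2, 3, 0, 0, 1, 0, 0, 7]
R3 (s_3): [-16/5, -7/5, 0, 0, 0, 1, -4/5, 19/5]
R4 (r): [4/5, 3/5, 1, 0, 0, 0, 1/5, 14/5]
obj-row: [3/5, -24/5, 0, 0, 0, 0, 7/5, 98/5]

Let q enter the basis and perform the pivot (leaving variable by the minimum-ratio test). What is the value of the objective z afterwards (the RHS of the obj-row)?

Ratio test on column q — row 1: entry 0 ≤ 0; row 2: 7/3 = 7/3; row 3: entry -7/5 ≤ 0; row 4: (14/5)/(3/5) = 14/3. Minimum is 7/3 at row 2 (s_2 leaves); pivot element 3.
Pivot on row 2; the obj-row RHS becomes 98/5 − (-24/5)·(7/3) = 154/5.

154/5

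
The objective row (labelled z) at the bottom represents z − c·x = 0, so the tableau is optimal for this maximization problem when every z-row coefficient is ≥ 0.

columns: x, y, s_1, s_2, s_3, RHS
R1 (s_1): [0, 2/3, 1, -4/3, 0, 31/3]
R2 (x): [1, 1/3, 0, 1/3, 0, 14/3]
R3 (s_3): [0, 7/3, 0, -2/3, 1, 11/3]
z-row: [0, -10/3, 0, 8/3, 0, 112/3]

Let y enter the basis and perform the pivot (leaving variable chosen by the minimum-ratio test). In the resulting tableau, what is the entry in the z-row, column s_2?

Ratio test on column y — row 1: (31/3)/(2/3) = 31/2; row 2: (14/3)/(1/3) = 14; row 3: (11/3)/(7/3) = 11/7. Minimum is 11/7 at row 3 (s_3 leaves); pivot element 7/3.
Divide row 3 by 7/3; eliminate column y from the other rows.
z-row update in column s_2: 8/3 − (-10/3)·(-2/7) = 12/7.

12/7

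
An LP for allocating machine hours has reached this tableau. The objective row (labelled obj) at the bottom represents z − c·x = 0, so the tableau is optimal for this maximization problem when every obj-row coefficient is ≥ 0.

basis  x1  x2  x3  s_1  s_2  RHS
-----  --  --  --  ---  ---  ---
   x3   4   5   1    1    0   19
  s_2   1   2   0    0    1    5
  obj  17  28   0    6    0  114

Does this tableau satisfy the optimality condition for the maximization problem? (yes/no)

yes

Every obj-row coefficient is ≥ 0, so the tableau is optimal.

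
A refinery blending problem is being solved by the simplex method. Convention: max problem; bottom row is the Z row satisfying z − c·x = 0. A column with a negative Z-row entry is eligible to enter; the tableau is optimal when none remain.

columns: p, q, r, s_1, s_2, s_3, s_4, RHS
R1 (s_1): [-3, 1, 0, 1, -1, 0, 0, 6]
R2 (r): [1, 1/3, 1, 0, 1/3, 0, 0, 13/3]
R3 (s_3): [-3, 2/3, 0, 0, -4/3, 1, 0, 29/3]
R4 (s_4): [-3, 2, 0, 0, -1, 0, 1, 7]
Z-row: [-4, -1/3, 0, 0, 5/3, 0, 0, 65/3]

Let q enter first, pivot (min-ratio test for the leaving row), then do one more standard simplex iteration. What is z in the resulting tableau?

Ratio test on column q — row 1: 6/1 = 6; row 2: (13/3)/(1/3) = 13; row 3: (29/3)/(2/3) = 29/2; row 4: 7/2 = 7/2. Minimum is 7/2 at row 4 (s_4 leaves); pivot element 2.
Pivot on row 4; the Z-row RHS becomes 65/3 − (-1/3)·(7/2) = 137/6.
Next entering variable (most negative Z-row entry -9/2): p.
Ratio test on column p — row 1: entry -3/2 ≤ 0; row 2: (19/6)/(3/2) = 19/9; row 3: entry -2 ≤ 0; row 4: entry -3/2 ≤ 0. Minimum is 19/9 at row 2 (r leaves); pivot element 3/2.
After the second pivot the Z-row RHS is 137/6 − (-9/2)·(19/9) = 97/3.

97/3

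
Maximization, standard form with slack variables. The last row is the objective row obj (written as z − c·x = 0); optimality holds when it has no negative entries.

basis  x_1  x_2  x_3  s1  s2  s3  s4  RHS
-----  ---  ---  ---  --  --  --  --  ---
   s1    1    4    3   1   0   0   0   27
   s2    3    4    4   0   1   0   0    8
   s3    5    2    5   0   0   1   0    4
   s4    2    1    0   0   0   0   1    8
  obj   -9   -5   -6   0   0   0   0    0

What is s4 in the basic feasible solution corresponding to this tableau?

s4 is basic (row 4); its value is the RHS of that row, 8.

8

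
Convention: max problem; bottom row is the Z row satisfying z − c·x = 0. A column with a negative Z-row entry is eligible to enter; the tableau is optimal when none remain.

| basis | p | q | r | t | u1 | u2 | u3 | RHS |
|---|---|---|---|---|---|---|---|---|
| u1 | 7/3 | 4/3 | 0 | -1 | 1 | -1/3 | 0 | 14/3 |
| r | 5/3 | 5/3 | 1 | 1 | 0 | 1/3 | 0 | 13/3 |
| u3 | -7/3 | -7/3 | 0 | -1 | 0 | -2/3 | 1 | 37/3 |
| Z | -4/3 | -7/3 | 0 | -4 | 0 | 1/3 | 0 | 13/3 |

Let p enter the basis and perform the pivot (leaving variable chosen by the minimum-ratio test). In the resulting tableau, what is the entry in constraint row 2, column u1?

Ratio test on column p — row 1: (14/3)/(7/3) = 2; row 2: (13/3)/(5/3) = 13/5; row 3: entry -7/3 ≤ 0. Minimum is 2 at row 1 (u1 leaves); pivot element 7/3.
Divide row 1 by 7/3; eliminate column p from the other rows.
Row 2 update in column u1: 0 − (5/3)·(3/7) = -5/7.

-5/7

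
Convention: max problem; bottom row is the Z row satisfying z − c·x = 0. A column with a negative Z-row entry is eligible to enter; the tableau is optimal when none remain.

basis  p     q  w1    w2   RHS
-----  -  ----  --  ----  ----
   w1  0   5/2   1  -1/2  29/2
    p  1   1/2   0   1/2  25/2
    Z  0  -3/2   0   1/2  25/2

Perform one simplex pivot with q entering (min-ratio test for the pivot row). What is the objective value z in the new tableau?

Ratio test on column q — row 1: (29/2)/(5/2) = 29/5; row 2: (25/2)/(1/2) = 25. Minimum is 29/5 at row 1 (w1 leaves); pivot element 5/2.
Pivot on row 1; the Z-row RHS becomes 25/2 − (-3/2)·(29/5) = 106/5.

106/5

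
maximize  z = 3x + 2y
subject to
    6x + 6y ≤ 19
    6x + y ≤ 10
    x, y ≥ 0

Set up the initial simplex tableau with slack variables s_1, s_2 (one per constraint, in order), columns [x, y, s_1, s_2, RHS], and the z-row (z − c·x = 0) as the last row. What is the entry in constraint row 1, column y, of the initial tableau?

6

Constraint 1 has coefficient 6 on y.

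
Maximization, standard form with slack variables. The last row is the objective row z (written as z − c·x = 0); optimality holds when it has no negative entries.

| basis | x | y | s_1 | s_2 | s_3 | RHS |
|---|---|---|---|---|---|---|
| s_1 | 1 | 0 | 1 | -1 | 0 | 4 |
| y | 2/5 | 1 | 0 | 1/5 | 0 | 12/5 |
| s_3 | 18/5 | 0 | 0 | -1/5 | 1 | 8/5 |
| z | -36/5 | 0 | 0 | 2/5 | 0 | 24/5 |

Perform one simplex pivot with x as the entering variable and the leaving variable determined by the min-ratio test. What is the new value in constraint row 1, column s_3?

Ratio test on column x — row 1: 4/1 = 4; row 2: (12/5)/(2/5) = 6; row 3: (8/5)/(18/5) = 4/9. Minimum is 4/9 at row 3 (s_3 leaves); pivot element 18/5.
Divide row 3 by 18/5; eliminate column x from the other rows.
Row 1 update in column s_3: 0 − 1·(5/18) = -5/18.

-5/18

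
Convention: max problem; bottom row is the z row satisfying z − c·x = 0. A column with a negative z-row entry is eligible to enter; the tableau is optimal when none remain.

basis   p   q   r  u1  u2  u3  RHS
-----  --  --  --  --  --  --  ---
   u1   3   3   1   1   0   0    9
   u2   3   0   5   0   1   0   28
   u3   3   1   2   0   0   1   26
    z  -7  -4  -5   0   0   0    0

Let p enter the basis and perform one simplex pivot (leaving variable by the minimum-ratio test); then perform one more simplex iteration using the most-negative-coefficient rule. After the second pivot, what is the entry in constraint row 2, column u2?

Ratio test on column p — row 1: 9/3 = 3; row 2: 28/3 = 28/3; row 3: 26/3 = 26/3. Minimum is 3 at row 1 (u1 leaves); pivot element 3.
Divide row 1 by 3; eliminate column p from the other rows.
Second iteration: most negative z-row entry is -8/3 in column r, so r enters.
Ratio test on column r — row 1: 3/(1/3) = 9; row 2: 19/4 = 19/4; row 3: 17/1 = 17. Minimum is 19/4 at row 2 (u2 leaves); pivot element 4.
Divide row 2 by 4; eliminate column r from the other rows.
After both pivots, the entry at constraint row 2, column u2 is 1/4.

1/4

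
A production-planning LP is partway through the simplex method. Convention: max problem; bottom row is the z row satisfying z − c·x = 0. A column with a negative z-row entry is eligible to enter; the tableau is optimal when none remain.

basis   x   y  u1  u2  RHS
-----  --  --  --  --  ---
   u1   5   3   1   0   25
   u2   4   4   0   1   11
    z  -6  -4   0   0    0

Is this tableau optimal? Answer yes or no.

no

The z-row has a negative entry -6 in column x, so it is not optimal.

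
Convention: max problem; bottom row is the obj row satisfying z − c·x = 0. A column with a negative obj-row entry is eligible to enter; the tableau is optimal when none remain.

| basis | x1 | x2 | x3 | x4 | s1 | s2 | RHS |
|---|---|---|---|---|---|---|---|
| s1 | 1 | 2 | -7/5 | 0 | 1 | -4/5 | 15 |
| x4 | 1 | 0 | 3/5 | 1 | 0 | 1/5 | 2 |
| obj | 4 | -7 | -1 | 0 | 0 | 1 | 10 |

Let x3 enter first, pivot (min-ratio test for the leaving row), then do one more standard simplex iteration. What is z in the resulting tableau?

Ratio test on column x3 — row 1: entry -7/5 ≤ 0; row 2: 2/(3/5) = 10/3. Minimum is 10/3 at row 2 (x4 leaves); pivot element 3/5.
Pivot on row 2; the obj-row RHS becomes 10 − (-1)·(10/3) = 40/3.
Next entering variable (most negative obj-row entry -7): x2.
Ratio test on column x2 — row 1: (59/3)/2 = 59/6; row 2: entry 0 ≤ 0. Minimum is 59/6 at row 1 (s1 leaves); pivot element 2.
After the second pivot the obj-row RHS is 40/3 − (-7)·(59/6) = 493/6.

493/6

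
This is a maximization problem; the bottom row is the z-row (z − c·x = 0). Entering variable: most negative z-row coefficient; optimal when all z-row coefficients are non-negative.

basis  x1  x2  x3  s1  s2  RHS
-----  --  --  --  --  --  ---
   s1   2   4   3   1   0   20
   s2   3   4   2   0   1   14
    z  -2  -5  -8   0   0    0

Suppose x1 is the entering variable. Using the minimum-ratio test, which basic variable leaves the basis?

s2

Column x1 entries and ratios — s1: 20/2 = 10; s2: 14/3 = 14/3.
Smallest ratio is 14/3 in the row of s2, so s2 leaves.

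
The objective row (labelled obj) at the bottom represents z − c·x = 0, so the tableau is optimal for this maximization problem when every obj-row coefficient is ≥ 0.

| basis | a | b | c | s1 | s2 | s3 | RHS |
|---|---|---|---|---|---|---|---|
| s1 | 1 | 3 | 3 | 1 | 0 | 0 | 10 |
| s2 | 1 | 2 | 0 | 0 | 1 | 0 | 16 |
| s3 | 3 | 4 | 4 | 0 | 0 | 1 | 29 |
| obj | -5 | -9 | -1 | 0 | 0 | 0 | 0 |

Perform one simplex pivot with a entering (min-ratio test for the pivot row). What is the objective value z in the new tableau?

145/3

Ratio test on column a — row 1: 10/1 = 10; row 2: 16/1 = 16; row 3: 29/3 = 29/3. Minimum is 29/3 at row 3 (s3 leaves); pivot element 3.
Pivot on row 3; the obj-row RHS becomes 0 − (-5)·(29/3) = 145/3.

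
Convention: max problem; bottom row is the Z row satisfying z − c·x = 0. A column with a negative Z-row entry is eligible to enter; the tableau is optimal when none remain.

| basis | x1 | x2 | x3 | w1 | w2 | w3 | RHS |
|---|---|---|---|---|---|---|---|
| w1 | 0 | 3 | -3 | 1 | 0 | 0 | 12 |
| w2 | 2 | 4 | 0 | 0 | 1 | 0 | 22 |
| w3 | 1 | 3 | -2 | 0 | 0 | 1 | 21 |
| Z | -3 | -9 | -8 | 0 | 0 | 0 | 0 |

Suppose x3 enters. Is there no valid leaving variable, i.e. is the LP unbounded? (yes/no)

yes

Every constraint-row entry in column x3 is ≤ 0, so increasing x3 is unbounded.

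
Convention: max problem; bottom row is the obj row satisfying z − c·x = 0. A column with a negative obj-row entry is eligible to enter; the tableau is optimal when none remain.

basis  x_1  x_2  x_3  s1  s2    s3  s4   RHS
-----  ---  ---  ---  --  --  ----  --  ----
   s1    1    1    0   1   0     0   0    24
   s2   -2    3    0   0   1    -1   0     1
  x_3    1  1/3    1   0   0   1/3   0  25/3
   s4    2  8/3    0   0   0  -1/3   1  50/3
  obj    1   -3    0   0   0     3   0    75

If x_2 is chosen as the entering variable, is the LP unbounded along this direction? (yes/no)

no

Column x_2 has positive entries in row(s) 1, 2, 3, 4, so the ratio test bounds it — not unbounded.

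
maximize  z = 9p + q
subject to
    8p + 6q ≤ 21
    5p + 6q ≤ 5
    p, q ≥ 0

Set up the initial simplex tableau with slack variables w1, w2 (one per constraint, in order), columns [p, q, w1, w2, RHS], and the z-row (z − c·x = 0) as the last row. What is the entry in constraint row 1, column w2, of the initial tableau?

0

Slack w2 belongs to constraint 2; its column is the unit vector e_2, so the entry in row 1 is 0.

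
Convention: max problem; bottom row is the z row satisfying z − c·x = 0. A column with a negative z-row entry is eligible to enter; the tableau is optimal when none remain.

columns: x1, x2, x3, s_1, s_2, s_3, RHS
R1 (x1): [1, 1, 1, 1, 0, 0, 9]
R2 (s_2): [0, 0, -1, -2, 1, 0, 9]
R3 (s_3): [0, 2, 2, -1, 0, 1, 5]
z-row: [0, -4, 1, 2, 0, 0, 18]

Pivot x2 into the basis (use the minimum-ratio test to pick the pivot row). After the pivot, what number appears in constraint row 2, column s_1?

-2

Ratio test on column x2 — row 1: 9/1 = 9; row 2: entry 0 ≤ 0; row 3: 5/2 = 5/2. Minimum is 5/2 at row 3 (s_3 leaves); pivot element 2.
Divide row 3 by 2; eliminate column x2 from the other rows.
Row 2 update in column s_1: -2 − 0·(-1/2) = -2.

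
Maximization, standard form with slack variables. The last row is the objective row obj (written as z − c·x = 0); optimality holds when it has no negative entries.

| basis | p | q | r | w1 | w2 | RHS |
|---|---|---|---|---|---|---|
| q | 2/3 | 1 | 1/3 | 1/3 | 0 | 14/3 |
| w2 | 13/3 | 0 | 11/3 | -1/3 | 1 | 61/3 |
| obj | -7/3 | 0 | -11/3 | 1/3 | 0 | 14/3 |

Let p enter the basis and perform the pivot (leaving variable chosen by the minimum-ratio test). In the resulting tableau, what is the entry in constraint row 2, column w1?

-1/13

Ratio test on column p — row 1: (14/3)/(2/3) = 7; row 2: (61/3)/(13/3) = 61/13. Minimum is 61/13 at row 2 (w2 leaves); pivot element 13/3.
Divide row 2 by 13/3; eliminate column p from the other rows.
In the new row 2, the w1 entry is the old entry divided by the pivot: (-1/3)/(13/3) = -1/13.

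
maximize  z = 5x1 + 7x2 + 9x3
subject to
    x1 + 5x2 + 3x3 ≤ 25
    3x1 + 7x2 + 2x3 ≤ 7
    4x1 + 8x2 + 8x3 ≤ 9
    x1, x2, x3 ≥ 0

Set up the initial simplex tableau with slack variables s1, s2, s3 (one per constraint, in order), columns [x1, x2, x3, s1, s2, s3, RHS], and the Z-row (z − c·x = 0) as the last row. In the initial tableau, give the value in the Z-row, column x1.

-5

The Z-row carries the negated objective coefficients: the x1 entry is -5.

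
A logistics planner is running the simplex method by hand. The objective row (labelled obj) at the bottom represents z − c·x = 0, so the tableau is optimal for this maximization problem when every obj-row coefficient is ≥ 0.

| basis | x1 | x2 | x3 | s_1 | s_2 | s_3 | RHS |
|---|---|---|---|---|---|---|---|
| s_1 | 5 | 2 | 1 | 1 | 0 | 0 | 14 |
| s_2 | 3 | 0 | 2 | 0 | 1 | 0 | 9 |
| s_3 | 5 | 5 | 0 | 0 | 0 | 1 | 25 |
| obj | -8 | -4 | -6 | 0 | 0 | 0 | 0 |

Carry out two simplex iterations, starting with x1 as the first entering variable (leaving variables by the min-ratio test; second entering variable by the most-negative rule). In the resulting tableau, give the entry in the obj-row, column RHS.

Ratio test on column x1 — row 1: 14/5 = 14/5; row 2: 9/3 = 3; row 3: 25/5 = 5. Minimum is 14/5 at row 1 (s_1 leaves); pivot element 5.
Divide row 1 by 5; eliminate column x1 from the other rows.
Second iteration: most negative obj-row entry is -22/5 in column x3, so x3 enters.
Ratio test on column x3 — row 1: (14/5)/(1/5) = 14; row 2: (3/5)/(7/5) = 3/7; row 3: entry -1 ≤ 0. Minimum is 3/7 at row 2 (s_2 leaves); pivot element 7/5.
Divide row 2 by 7/5; eliminate column x3 from the other rows.
After both pivots, the entry at the obj-row, column RHS is 170/7.

170/7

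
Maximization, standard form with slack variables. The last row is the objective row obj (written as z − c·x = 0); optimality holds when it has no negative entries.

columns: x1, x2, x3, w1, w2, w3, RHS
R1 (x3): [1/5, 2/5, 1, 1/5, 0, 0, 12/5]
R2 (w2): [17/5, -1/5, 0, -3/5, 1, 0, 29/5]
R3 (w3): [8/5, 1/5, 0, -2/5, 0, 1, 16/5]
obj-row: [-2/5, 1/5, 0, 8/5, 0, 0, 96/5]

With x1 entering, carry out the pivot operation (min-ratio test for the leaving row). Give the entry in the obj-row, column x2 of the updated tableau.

Ratio test on column x1 — row 1: (12/5)/(1/5) = 12; row 2: (29/5)/(17/5) = 29/17; row 3: (16/5)/(8/5) = 2. Minimum is 29/17 at row 2 (w2 leaves); pivot element 17/5.
Divide row 2 by 17/5; eliminate column x1 from the other rows.
obj-row update in column x2: 1/5 − (-2/5)·(-1/17) = 3/17.

3/17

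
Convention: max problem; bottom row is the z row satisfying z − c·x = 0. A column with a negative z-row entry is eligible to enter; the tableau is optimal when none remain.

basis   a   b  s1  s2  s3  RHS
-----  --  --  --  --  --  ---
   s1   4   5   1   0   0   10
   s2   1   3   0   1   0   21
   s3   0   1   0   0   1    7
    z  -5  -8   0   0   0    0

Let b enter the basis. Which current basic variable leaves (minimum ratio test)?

Column b entries and ratios — s1: 10/5 = 2; s2: 21/3 = 7; s3: 7/1 = 7.
Smallest ratio is 2 in the row of s1, so s1 leaves.

s1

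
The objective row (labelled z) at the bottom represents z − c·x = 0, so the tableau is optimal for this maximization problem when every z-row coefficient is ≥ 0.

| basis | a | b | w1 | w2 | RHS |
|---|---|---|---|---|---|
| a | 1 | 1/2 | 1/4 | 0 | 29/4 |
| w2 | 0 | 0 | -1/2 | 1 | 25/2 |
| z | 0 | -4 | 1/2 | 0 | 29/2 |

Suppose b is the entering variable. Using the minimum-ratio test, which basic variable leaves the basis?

a

Column b entries and ratios — a: (29/4)/(1/2) = 29/2; w2: 0 ≤ 0, skip.
Smallest ratio is 29/2 in the row of a, so a leaves.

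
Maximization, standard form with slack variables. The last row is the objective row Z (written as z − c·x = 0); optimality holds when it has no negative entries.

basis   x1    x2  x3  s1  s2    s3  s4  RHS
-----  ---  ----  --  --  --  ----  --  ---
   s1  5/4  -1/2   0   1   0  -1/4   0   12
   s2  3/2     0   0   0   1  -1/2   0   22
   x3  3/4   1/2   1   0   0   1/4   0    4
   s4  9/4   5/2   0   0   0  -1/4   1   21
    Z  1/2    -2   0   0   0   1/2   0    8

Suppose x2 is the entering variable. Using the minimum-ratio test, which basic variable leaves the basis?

Column x2 entries and ratios — s1: -1/2 ≤ 0, skip; s2: 0 ≤ 0, skip; x3: 4/(1/2) = 8; s4: 21/(5/2) = 42/5.
Smallest ratio is 8 in the row of x3, so x3 leaves.

x3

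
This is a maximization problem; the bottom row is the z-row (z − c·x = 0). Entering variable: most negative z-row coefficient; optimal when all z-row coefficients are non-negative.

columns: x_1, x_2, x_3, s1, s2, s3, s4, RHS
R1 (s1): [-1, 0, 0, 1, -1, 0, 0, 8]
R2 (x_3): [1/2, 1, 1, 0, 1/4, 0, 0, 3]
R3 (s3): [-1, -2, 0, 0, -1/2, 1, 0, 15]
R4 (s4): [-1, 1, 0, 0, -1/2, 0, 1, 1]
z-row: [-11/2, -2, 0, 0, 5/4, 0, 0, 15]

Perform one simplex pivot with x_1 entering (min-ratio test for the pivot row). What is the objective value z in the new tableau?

Ratio test on column x_1 — row 1: entry -1 ≤ 0; row 2: 3/(1/2) = 6; row 3: entry -1 ≤ 0; row 4: entry -1 ≤ 0. Minimum is 6 at row 2 (x_3 leaves); pivot element 1/2.
Pivot on row 2; the z-row RHS becomes 15 − (-11/2)·6 = 48.

48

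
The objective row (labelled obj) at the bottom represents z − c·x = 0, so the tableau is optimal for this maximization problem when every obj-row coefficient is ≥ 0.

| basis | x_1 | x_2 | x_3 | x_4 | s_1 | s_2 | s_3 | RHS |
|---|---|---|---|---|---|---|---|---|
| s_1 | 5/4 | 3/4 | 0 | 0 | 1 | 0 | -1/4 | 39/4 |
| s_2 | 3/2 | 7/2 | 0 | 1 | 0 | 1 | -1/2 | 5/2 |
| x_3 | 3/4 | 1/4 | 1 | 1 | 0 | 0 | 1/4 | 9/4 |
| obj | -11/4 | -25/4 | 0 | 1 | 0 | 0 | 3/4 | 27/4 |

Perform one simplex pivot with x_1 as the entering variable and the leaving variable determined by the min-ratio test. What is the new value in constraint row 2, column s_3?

-1/3

Ratio test on column x_1 — row 1: (39/4)/(5/4) = 39/5; row 2: (5/2)/(3/2) = 5/3; row 3: (9/4)/(3/4) = 3. Minimum is 5/3 at row 2 (s_2 leaves); pivot element 3/2.
Divide row 2 by 3/2; eliminate column x_1 from the other rows.
In the new row 2, the s_3 entry is the old entry divided by the pivot: (-1/2)/(3/2) = -1/3.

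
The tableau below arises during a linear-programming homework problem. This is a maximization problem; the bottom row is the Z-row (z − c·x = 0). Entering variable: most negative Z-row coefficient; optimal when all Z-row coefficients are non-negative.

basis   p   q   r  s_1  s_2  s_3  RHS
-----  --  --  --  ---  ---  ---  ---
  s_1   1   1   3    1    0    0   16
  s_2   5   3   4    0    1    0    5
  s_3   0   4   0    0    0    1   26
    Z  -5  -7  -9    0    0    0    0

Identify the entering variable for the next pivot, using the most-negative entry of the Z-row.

r

Negative Z-row entries: p: -5, q: -7, r: -9.
The most negative is -9 in column r, so r enters.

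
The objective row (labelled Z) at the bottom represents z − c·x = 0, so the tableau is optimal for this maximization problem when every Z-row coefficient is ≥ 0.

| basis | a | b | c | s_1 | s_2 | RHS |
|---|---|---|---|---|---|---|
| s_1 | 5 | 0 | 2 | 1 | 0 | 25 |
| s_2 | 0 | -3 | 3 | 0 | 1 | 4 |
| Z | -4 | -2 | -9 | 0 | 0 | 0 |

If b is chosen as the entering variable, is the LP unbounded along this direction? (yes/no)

Every constraint-row entry in column b is ≤ 0, so increasing b is unbounded.

yes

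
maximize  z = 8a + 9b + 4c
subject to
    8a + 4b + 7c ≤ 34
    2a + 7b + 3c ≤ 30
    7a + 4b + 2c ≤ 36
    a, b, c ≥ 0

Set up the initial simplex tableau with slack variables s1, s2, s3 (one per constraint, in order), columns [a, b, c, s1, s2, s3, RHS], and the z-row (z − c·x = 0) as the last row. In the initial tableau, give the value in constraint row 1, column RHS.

34

The RHS of constraint 1 is b_1 = 34.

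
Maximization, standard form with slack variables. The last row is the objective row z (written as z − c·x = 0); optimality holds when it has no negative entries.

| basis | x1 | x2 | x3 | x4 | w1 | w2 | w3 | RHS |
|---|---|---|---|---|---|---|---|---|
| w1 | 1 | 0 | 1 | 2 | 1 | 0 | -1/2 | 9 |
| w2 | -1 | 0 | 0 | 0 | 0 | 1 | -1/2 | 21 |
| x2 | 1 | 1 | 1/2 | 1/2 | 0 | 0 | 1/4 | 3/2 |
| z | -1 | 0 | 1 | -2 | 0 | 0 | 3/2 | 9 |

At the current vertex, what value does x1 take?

0

x1 is not in the basis, so in the current basic feasible solution x1 = 0.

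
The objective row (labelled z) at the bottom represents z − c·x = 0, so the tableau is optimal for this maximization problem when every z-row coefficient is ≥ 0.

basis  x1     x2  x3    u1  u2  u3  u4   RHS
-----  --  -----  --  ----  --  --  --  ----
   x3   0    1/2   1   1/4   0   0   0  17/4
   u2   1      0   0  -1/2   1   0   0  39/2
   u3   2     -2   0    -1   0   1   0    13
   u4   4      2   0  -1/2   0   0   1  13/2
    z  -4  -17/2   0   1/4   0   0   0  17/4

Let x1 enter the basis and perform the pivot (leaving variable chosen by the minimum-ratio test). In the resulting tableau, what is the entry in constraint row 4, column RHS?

13/8

Ratio test on column x1 — row 1: entry 0 ≤ 0; row 2: (39/2)/1 = 39/2; row 3: 13/2 = 13/2; row 4: (13/2)/4 = 13/8. Minimum is 13/8 at row 4 (u4 leaves); pivot element 4.
Divide row 4 by 4; eliminate column x1 from the other rows.
In the new row 4, the RHS entry is the old entry divided by the pivot: (13/2)/4 = 13/8.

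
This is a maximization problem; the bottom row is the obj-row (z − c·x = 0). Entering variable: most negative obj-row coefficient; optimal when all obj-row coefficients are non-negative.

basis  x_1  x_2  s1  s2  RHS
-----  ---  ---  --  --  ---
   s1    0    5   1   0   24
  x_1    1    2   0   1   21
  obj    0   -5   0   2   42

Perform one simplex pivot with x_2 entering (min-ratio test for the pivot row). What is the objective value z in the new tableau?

Ratio test on column x_2 — row 1: 24/5 = 24/5; row 2: 21/2 = 21/2. Minimum is 24/5 at row 1 (s1 leaves); pivot element 5.
Pivot on row 1; the obj-row RHS becomes 42 − (-5)·(24/5) = 66.

66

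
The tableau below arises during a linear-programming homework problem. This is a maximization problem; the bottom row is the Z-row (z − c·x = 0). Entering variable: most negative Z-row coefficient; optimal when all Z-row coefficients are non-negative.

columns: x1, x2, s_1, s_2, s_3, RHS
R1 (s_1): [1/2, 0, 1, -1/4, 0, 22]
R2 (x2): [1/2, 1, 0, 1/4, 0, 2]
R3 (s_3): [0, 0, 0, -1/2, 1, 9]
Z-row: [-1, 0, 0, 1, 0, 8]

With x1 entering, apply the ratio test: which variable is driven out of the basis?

Column x1 entries and ratios — s_1: 22/(1/2) = 44; x2: 2/(1/2) = 4; s_3: 0 ≤ 0, skip.
Smallest ratio is 4 in the row of x2, so x2 leaves.

x2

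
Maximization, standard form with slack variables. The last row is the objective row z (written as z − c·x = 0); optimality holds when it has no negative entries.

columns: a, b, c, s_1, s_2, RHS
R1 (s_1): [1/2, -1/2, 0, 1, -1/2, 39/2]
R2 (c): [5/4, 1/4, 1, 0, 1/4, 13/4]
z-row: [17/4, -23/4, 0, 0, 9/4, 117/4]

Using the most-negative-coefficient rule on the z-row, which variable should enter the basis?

b

Negative z-row entries: b: -23/4.
The most negative is -23/4 in column b, so b enters.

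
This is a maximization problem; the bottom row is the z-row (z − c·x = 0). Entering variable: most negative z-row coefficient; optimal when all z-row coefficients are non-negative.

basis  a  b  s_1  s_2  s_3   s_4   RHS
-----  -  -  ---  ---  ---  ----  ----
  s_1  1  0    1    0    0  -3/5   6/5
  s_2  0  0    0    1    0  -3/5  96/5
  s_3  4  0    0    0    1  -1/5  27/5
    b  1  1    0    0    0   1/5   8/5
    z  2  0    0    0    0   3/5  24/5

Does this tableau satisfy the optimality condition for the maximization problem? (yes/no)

yes

Every z-row coefficient is ≥ 0, so the tableau is optimal.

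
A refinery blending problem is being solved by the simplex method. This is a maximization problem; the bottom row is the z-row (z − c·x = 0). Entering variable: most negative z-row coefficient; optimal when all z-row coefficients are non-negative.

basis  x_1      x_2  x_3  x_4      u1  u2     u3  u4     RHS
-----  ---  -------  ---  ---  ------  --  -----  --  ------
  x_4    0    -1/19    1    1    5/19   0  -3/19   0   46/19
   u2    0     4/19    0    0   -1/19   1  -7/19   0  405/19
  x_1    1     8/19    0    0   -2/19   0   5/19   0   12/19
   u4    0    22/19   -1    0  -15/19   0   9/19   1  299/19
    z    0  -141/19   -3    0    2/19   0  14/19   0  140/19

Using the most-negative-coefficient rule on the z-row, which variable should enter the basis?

x_2

Negative z-row entries: x_2: -141/19, x_3: -3.
The most negative is -141/19 in column x_2, so x_2 enters.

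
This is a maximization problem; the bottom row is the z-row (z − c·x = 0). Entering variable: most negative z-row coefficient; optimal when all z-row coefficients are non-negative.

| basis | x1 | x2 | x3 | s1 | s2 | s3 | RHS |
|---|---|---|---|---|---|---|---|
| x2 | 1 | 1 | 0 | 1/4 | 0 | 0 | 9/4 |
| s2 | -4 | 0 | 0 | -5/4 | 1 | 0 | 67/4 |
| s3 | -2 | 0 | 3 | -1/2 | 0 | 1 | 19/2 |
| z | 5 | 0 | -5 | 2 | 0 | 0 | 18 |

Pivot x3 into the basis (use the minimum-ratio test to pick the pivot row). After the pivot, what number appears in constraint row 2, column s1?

Ratio test on column x3 — row 1: entry 0 ≤ 0; row 2: entry 0 ≤ 0; row 3: (19/2)/3 = 19/6. Minimum is 19/6 at row 3 (s3 leaves); pivot element 3.
Divide row 3 by 3; eliminate column x3 from the other rows.
Row 2 update in column s1: -5/4 − 0·(-1/6) = -5/4.

-5/4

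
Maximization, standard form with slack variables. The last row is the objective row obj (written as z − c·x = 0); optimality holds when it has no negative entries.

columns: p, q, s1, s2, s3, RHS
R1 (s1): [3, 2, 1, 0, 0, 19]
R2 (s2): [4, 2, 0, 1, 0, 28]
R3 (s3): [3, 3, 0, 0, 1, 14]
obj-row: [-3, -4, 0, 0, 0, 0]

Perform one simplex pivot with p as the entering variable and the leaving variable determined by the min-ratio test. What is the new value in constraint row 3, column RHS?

14/3

Ratio test on column p — row 1: 19/3 = 19/3; row 2: 28/4 = 7; row 3: 14/3 = 14/3. Minimum is 14/3 at row 3 (s3 leaves); pivot element 3.
Divide row 3 by 3; eliminate column p from the other rows.
In the new row 3, the RHS entry is the old entry divided by the pivot: 14/3 = 14/3.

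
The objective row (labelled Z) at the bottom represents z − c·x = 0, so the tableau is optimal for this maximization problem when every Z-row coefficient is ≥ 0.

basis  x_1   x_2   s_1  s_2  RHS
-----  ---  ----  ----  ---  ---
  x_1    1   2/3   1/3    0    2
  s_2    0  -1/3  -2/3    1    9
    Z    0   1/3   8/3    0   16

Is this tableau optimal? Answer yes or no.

yes

Every Z-row coefficient is ≥ 0, so the tableau is optimal.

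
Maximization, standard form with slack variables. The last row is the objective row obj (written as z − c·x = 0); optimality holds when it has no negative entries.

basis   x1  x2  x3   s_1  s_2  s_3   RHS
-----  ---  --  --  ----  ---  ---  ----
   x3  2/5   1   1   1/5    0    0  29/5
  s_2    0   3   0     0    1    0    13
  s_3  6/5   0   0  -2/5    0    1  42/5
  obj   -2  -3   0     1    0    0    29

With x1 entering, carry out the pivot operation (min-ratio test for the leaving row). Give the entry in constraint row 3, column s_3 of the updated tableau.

5/6

Ratio test on column x1 — row 1: (29/5)/(2/5) = 29/2; row 2: entry 0 ≤ 0; row 3: (42/5)/(6/5) = 7. Minimum is 7 at row 3 (s_3 leaves); pivot element 6/5.
Divide row 3 by 6/5; eliminate column x1 from the other rows.
In the new row 3, the s_3 entry is the old entry divided by the pivot: 1/(6/5) = 5/6.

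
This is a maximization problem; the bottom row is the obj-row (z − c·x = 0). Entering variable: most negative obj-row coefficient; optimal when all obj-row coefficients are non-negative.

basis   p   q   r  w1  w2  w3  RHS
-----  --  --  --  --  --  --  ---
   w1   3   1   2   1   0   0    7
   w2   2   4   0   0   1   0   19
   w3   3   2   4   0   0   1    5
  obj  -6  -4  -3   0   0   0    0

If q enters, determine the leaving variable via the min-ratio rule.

w3

Column q entries and ratios — w1: 7/1 = 7; w2: 19/4 = 19/4; w3: 5/2 = 5/2.
Smallest ratio is 5/2 in the row of w3, so w3 leaves.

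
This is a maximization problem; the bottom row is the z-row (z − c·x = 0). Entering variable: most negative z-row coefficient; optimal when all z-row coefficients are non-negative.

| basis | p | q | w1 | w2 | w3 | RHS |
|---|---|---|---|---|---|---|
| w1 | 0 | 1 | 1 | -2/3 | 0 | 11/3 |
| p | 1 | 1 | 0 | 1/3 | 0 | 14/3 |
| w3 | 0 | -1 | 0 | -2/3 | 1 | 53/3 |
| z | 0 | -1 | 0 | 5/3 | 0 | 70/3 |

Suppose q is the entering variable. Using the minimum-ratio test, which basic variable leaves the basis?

w1

Column q entries and ratios — w1: (11/3)/1 = 11/3; p: (14/3)/1 = 14/3; w3: -1 ≤ 0, skip.
Smallest ratio is 11/3 in the row of w1, so w1 leaves.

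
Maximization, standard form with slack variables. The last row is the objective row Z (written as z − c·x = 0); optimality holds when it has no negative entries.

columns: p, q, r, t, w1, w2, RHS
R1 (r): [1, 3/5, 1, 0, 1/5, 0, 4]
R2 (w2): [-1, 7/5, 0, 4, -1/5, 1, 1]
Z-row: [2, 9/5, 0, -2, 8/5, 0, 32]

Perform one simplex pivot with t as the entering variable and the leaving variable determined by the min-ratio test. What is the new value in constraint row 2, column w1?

Ratio test on column t — row 1: entry 0 ≤ 0; row 2: 1/4 = 1/4. Minimum is 1/4 at row 2 (w2 leaves); pivot element 4.
Divide row 2 by 4; eliminate column t from the other rows.
In the new row 2, the w1 entry is the old entry divided by the pivot: (-1/5)/4 = -1/20.

-1/20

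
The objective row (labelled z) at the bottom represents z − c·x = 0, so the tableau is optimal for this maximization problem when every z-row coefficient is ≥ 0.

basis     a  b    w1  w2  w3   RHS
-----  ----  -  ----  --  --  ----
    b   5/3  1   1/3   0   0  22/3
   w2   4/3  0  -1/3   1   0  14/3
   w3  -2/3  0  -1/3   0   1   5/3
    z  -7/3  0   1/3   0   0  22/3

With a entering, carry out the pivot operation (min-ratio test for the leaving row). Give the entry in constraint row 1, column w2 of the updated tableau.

Ratio test on column a — row 1: (22/3)/(5/3) = 22/5; row 2: (14/3)/(4/3) = 7/2; row 3: entry -2/3 ≤ 0. Minimum is 7/2 at row 2 (w2 leaves); pivot element 4/3.
Divide row 2 by 4/3; eliminate column a from the other rows.
Row 1 update in column w2: 0 − (5/3)·(3/4) = -5/4.

-5/4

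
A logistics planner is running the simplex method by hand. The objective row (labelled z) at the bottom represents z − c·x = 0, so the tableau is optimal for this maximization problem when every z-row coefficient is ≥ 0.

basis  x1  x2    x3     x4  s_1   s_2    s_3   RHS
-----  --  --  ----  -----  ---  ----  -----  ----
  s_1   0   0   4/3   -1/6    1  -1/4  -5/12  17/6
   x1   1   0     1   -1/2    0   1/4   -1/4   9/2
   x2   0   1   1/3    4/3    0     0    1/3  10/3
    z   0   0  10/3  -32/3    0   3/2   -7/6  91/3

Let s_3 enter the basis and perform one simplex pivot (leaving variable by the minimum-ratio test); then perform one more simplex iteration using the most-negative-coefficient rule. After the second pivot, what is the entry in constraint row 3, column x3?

Ratio test on column s_3 — row 1: entry -5/12 ≤ 0; row 2: entry -1/4 ≤ 0; row 3: (10/3)/(1/3) = 10. Minimum is 10 at row 3 (x2 leaves); pivot element 1/3.
Divide row 3 by 1/3; eliminate column s_3 from the other rows.
Second iteration: most negative z-row entry is -6 in column x4, so x4 enters.
Ratio test on column x4 — row 1: 7/(3/2) = 14/3; row 2: 7/(1/2) = 14; row 3: 10/4 = 5/2. Minimum is 5/2 at row 3 (s_3 leaves); pivot element 4.
Divide row 3 by 4; eliminate column x4 from the other rows.
After both pivots, the entry at constraint row 3, column x3 is 1/4.

1/4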